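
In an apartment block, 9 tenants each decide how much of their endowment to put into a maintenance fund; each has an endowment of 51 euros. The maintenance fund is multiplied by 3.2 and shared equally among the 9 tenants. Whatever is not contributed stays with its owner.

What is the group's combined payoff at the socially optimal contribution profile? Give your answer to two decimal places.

Each contributed unit returns 3.200 to the group as a whole (0.3556 to each of 9 players), which exceeds 1, so the social optimum is full contribution: group total = 3.200 × 459 = 1468.80.

1468.80 euros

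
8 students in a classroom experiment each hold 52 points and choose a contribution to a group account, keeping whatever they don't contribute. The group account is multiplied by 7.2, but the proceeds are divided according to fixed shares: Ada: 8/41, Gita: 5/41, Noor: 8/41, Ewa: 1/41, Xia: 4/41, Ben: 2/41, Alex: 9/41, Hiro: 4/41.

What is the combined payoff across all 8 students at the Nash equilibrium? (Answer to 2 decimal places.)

1383.20 points

Player j's private return per contributed unit is 7.2 × (j's share). Contributing is weakly dominant for j when that share is at least 1/7.2 = 0.1389, and contributing 0 is dominant otherwise.
The shares above 0.1389 belong to Ada, Noor and Alex, contributing 52 each; the remaining 5 contribute 0. Total contributed: 156.
The group account pays out 7.2 × 156 = 1123.20 in total (split across the unequal shares, but the aggregate is all that matters for the group sum).
The 5 free-riders keep 52 each, adding 260. Group total = 260 + 1123.20 = 1383.20.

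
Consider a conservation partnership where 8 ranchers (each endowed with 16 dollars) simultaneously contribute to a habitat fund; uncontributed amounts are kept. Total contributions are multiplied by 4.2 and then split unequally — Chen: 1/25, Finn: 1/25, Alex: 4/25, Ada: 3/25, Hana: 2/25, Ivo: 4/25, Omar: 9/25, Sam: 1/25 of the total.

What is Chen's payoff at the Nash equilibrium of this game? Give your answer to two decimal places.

18.69 dollars

Player j's private return per contributed unit is 4.2 × (j's share). Contributing is weakly dominant for j when that share is at least 1/4.2 = 0.2381, and contributing 0 is dominant otherwise.
Omar alone (share 9/25) is above the threshold, contributing 16; the remaining 7 contribute 0. Total contributed: 16.
Chen keeps 16 and receives 4.2 × 16 × 1/25 = 2.69 from the habitat fund, for a payoff of 18.69.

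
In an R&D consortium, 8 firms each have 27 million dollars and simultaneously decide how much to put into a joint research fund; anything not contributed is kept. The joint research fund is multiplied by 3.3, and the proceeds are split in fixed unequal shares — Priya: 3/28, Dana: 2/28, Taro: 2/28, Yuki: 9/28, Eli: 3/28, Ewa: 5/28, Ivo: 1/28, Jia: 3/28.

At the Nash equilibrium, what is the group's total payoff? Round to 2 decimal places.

A player with share s gets back 3.3·s per unit contributed, so full contribution is dominant for anyone with s > 1/3.3 = 0.3030 and zero contribution is dominant for anyone below.
Yuki alone (share 9/28) is above the threshold, contributing 27; the remaining 7 contribute 0. Total contributed: 27.
The joint research fund pays out 3.3 × 27 = 89.10 in total (split across the unequal shares, but the aggregate is all that matters for the group sum).
The 7 free-riders keep 27 each, adding 189. Group total = 189 + 89.10 = 278.10.

278.10 million dollars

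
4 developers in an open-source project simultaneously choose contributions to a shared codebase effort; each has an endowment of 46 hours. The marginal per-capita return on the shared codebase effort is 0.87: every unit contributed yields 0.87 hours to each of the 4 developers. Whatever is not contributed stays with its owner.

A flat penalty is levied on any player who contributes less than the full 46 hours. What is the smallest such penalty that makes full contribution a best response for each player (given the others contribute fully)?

5.98 hours

Given the others contribute fully, the best deviation is to contribute 0 (any partial contribution still incurs the fine and gives up units whose private return 0.87 is below 1).
Deviating from 46 to 0 saves 46 hours but forfeits the deviator's share of the drop in the shared codebase effort: 0.87 × 46 = 40.02.
So the deviation gain is 46 − 40.02 = 5.98, and the fine must be at least 5.98 hours to wipe it out.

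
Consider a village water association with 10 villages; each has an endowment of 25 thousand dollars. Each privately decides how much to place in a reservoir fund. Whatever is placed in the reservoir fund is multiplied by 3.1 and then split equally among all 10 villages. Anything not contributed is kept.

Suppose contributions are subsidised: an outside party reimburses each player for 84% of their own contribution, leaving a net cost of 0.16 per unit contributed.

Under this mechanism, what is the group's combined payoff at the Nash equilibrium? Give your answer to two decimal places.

With the mechanism, a contributed unit returns (3.1/10) / 0.16 = 1.9375 per unit of net cost to the contributor — now above 1 — so contributing fully is weakly dominant for every player.
At the Nash equilibrium everyone contributes 25. Group total payoff = 10 × (25 × 0.84 + 3.1 × 25) = 985.00.

985.00 thousand dollars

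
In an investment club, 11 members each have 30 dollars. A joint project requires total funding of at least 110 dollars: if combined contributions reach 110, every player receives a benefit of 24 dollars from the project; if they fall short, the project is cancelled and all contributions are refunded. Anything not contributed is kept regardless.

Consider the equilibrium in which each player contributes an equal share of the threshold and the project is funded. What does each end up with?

Equal share of the threshold: 110/11 = 10.
At this profile no one gains by cutting their contribution: any cut drops the total below 110, the project is cancelled, contributions are refunded, and the deviator ends with 30, which is less than 30 − 10 + 24 = 44. Contributing more than 10 just wastes the excess. So contributing exactly 10 is a best response.
Each player's payoff: 30 − 10 + 24 = 44.

44 dollars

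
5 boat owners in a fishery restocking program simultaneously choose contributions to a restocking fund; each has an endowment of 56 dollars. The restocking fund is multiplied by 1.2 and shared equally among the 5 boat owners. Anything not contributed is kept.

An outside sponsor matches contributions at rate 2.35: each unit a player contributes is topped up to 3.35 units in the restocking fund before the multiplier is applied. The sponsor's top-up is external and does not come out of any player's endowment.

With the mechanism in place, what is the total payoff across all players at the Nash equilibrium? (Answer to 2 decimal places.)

280.00 dollars

The effective private return is 1.2 × 3.35 / 5 = 0.8040, which is still under 1, so the mechanism doesn't change anyone's dominant strategy: zero contribution.
At the Nash equilibrium no one contributes; group total payoff = 5 × 56 = 280.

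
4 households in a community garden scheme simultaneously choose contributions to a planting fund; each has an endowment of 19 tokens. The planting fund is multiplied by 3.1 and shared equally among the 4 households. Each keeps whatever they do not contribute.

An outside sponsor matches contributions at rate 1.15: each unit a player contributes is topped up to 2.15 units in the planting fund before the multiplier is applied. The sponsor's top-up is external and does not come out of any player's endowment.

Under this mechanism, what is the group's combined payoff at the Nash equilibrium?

506.54 tokens

Under the mechanism each unit contributed yields 3.1 × 2.15 / 4 = 1.6663 back to its contributor per unit of net cost, which exceeds 1, making full contribution the dominant choice for everyone.
At the Nash equilibrium everyone contributes 19. Group total payoff = 3.1 × 2.15 × 76 = 506.54.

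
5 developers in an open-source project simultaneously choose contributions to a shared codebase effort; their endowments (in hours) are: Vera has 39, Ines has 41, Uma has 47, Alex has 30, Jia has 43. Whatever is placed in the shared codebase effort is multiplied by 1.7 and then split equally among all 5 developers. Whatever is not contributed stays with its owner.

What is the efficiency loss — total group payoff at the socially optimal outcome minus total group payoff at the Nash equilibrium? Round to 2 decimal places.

The private return per contributed unit is 1.7/5 = 0.3400 < 1 for every player regardless of endowment, so the Nash equilibrium is zero contribution and the group total is Σ E_j = 39 + 41 + 47 + 30 + 43 = 200.
Each contributed unit returns 1.700 to the group, so the social optimum is full contribution by everyone: group total = 1.700 × 200 = 340.00.
Efficiency loss = (1.700 − 1) × 200 = 140.00.

140.00 hours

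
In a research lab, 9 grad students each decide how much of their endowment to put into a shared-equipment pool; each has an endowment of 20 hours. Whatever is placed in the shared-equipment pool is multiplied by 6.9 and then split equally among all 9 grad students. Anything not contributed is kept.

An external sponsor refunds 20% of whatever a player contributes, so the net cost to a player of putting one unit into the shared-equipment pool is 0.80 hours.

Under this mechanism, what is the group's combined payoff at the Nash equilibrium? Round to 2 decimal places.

180.00 hours

With the mechanism, a contributed unit returns (6.9/9) / 0.80 = 0.9583 per unit of net cost — still below 1 — so contributing 0 remains dominant for every player.
At the Nash equilibrium no one contributes; group total payoff = 9 × 20 = 180.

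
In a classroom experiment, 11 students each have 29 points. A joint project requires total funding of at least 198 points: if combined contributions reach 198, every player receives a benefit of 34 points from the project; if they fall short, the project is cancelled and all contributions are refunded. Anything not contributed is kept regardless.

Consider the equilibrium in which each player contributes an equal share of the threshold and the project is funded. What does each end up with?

45 points

Equal share of the threshold: 198/11 = 18.
At this profile no one gains by cutting their contribution: any cut drops the total below 198, the project is cancelled, contributions are refunded, and the deviator ends with 29, which is less than 29 − 18 + 34 = 45. Contributing more than 18 just wastes the excess. So contributing exactly 18 is a best response.
Each player's payoff: 29 − 18 + 34 = 45.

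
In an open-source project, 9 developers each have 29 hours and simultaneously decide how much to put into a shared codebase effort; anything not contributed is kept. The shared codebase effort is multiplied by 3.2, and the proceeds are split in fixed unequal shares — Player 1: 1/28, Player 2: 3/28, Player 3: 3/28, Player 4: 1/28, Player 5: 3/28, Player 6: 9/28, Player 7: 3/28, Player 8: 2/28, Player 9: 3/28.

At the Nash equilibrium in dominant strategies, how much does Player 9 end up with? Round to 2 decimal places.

38.94 hours

Each unit j contributes comes back to j as 3.2 × (j's share), so j prefers to contribute only if that share exceeds 1/3.2 = 0.3125; otherwise keeping the unit dominates.
Player 6 alone (share 9/28) is above the threshold, contributing 29; the remaining 8 contribute 0. Total contributed: 29.
Player 9 keeps 29 and receives 3.2 × 29 × 3/28 = 9.94 from the shared codebase effort, for a payoff of 38.94.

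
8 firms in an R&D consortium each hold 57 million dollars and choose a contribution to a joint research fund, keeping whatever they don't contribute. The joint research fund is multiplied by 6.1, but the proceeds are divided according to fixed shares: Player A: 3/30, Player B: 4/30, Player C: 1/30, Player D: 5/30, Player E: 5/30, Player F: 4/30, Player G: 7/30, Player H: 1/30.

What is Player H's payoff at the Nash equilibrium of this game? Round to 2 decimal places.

Player j's private return per contributed unit is 6.1 × (j's share). Contributing is weakly dominant for j when that share is at least 1/6.1 = 0.1639, and contributing 0 is dominant otherwise.
Player D, Player E and Player G are above the threshold, contributing 57 each; the remaining 5 contribute 0. Total contributed: 171.
Player H keeps 57 and receives 6.1 × 171 × 1/30 = 34.77 from the joint research fund, for a payoff of 91.77.

91.77 million dollars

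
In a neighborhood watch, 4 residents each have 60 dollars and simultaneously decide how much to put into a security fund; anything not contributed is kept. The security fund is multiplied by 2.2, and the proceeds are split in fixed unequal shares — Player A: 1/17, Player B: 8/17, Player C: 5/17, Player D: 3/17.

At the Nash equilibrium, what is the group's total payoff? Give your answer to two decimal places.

Each unit j contributes comes back to j as 2.2 × (j's share), so j prefers to contribute only if that share exceeds 1/2.2 = 0.4545; otherwise keeping the unit dominates.
Player B alone (share 8/17) is above the threshold, contributing 60; the remaining 3 contribute 0. Total contributed: 60.
The security fund pays out 2.2 × 60 = 132.00 in total (split across the unequal shares, but the aggregate is all that matters for the group sum).
The 3 free-riders keep 60 each, adding 180. Group total = 180 + 132.00 = 312.00.

312.00 dollars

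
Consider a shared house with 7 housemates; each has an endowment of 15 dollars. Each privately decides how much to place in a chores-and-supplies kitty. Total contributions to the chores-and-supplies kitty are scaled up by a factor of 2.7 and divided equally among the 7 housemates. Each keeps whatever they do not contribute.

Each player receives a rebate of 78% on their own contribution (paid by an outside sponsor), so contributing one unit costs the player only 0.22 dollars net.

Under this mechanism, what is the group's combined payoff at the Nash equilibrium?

Under the mechanism each unit contributed yields (2.7/7) / 0.22 = 1.7532 back to its contributor per unit of net cost, which exceeds 1, making full contribution the dominant choice for everyone.
At the Nash equilibrium everyone contributes 15. Group total payoff = 7 × (15 × 0.78 + 2.7 × 15) = 365.40.

365.40 dollars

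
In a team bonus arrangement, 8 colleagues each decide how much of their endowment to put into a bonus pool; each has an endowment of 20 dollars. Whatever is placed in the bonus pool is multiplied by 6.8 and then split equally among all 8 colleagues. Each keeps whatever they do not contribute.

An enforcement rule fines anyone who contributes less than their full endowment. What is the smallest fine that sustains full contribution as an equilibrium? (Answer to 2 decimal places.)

Given the others contribute fully, the best deviation is to contribute 0 (any partial contribution still incurs the fine and gives up units whose private return 0.8500 is below 1).
Deviating from 20 to 0 saves 20 dollars but forfeits the deviator's share of the drop in the bonus pool: 6.8/8 × 20 = 17.00.
So the deviation gain is 20 − 17.00 = 3.00, and the fine must be at least 3.00 dollars to wipe it out.

3.00 dollars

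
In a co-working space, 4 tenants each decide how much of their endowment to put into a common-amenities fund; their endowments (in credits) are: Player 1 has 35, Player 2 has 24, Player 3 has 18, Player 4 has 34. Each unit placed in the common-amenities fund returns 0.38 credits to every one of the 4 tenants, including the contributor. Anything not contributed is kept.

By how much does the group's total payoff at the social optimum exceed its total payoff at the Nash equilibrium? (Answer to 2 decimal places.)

57.72 credits

The private return per contributed unit is 0.38 < 1 for everyone, so the Nash equilibrium is zero contribution and the group total is Σ E_j = 35 + 24 + 18 + 34 = 111.
Each contributed unit returns 1.520 to the group, so the social optimum is full contribution by everyone: group total = 1.520 × 111 = 168.72.
Efficiency loss = (1.520 − 1) × 111 = 57.72.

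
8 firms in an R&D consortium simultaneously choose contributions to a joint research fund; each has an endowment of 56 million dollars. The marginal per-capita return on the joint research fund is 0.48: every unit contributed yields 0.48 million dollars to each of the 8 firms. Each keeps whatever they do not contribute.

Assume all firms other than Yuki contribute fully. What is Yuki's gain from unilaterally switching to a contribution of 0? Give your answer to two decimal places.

Switching from a contribution of 56 to 0 lets Yuki keep an extra 56 million dollars, but lowers the joint research fund by 56, which costs Yuki their own share of that drop: 0.48 × 56 = 26.88.
Net gain = 56 − 26.88 = 29.12. The private return per contributed unit (0.48) is below 1, so free-riding is indeed the best response regardless of what the others do.

29.12 million dollars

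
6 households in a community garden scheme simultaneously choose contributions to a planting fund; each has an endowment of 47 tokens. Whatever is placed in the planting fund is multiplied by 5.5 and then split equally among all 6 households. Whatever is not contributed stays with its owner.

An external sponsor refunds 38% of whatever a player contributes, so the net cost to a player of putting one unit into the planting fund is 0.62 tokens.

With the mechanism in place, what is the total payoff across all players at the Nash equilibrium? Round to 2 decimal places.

The effective private return per unit is now (5.5/6) / 0.62 = 1.4785 > 1, so every player's dominant strategy flips to full contribution.
At the Nash equilibrium everyone contributes 47. Group total payoff = 6 × (47 × 0.38 + 5.5 × 47) = 1658.16.

1658.16 tokens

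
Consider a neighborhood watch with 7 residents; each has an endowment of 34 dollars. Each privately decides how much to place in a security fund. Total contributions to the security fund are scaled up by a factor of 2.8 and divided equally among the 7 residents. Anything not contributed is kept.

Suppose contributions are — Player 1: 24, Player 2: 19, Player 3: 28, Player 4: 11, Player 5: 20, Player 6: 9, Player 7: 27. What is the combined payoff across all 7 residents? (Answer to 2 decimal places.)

486.40 dollars

Total contributed: 24 + 19 + 28 + 11 + 20 + 9 + 27 = 138; total kept: 7 × 34 − 138 = 100.
The security fund pays out 2.8 × 138 = 386.40 in aggregate.
Group total = 100 + 386.40 = 486.40.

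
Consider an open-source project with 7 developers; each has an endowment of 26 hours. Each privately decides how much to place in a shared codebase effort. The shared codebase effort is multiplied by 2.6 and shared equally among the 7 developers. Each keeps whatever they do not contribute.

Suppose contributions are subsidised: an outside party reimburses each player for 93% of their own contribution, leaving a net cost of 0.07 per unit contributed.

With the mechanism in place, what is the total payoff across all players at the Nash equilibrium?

With the mechanism, a contributed unit returns (2.6/7) / 0.07 = 5.3061 per unit of net cost to the contributor — now above 1 — so contributing fully is weakly dominant for every player.
At the Nash equilibrium everyone contributes 26. Group total payoff = 7 × (26 × 0.93 + 2.6 × 26) = 642.46.

642.46 hours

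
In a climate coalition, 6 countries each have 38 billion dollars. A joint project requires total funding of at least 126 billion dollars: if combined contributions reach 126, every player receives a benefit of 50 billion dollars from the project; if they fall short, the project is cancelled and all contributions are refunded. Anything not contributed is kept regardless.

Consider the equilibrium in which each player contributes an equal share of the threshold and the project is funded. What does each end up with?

Equal share of the threshold: 126/6 = 21.
At this profile no one gains by cutting their contribution: any cut drops the total below 126, the project is cancelled, contributions are refunded, and the deviator ends with 38, which is less than 38 − 21 + 50 = 67. Contributing more than 21 just wastes the excess. So contributing exactly 21 is a best response.
Each player's payoff: 38 − 21 + 50 = 67.

67 billion dollars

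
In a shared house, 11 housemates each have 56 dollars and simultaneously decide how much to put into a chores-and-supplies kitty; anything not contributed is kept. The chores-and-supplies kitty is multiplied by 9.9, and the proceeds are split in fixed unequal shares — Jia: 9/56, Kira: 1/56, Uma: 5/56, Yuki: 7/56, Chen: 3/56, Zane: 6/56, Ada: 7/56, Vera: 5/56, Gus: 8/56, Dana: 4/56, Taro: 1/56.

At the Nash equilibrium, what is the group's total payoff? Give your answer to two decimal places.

Player j's private return per contributed unit is 9.9 × (j's share). Contributing is weakly dominant for j when that share is at least 1/9.9 = 0.1010, and contributing 0 is dominant otherwise.
Jia, Yuki, Zane, Ada and Gus are above the threshold, contributing 56 each; the remaining 6 contribute 0. Total contributed: 280.
The chores-and-supplies kitty pays out 9.9 × 280 = 2772.00 in total (split across the unequal shares, but the aggregate is all that matters for the group sum).
The 6 free-riders keep 56 each, adding 336. Group total = 336 + 2772.00 = 3108.00.

3108.00 dollars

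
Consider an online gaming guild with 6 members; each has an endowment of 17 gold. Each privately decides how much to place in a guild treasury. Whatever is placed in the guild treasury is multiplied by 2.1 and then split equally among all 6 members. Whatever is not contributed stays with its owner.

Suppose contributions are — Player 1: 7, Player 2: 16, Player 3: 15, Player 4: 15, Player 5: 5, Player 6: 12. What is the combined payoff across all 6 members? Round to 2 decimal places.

Total contributed: 7 + 16 + 15 + 15 + 5 + 12 = 70; total kept: 6 × 17 − 70 = 32.
The guild treasury pays out 2.1 × 70 = 147.00 in aggregate.
Group total = 32 + 147.00 = 179.00.

179.00 gold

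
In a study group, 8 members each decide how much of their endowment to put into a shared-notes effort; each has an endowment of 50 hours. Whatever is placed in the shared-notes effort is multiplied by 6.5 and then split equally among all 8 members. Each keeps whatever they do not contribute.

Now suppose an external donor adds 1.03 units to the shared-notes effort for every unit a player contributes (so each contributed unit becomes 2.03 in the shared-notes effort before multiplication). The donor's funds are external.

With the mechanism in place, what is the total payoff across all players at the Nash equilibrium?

With the mechanism, a contributed unit returns 6.5 × 2.03 / 8 = 1.6494 per unit of net cost to the contributor — now above 1 — so contributing fully is weakly dominant for every player.
At the Nash equilibrium everyone contributes 50. Group total payoff = 6.5 × 2.03 × 400 = 5278.00.

5278.00 hours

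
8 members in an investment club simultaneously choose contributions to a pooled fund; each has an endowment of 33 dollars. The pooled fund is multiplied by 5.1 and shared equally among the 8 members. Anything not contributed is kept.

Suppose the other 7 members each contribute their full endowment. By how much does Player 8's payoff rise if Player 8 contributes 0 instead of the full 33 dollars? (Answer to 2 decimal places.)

Switching from a contribution of 33 to 0 lets Player 8 keep an extra 33 dollars, but lowers the pooled fund by 33, which costs Player 8 their own share of that drop: 5.1/8 × 33 = 21.04.
Net gain = 33 − 21.04 = 11.96. The private return per contributed unit (0.6375) is below 1, so free-riding is indeed the best response regardless of what the others do.

11.96 dollars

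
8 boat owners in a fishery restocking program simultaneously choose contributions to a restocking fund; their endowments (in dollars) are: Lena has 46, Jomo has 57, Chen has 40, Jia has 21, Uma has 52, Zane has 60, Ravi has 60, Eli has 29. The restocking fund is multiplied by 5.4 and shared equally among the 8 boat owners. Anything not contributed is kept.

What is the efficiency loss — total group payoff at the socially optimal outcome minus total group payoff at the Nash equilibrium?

1606.00 dollars

The private return per contributed unit is 5.4/8 = 0.6750 < 1 for every player regardless of endowment, so the Nash equilibrium is zero contribution and the group total is Σ E_j = 46 + 57 + 40 + 21 + 52 + 60 + 60 + 29 = 365.
Each contributed unit returns 5.400 to the group, so the social optimum is full contribution by everyone: group total = 5.400 × 365 = 1971.00.
Efficiency loss = (5.400 − 1) × 365 = 1606.00.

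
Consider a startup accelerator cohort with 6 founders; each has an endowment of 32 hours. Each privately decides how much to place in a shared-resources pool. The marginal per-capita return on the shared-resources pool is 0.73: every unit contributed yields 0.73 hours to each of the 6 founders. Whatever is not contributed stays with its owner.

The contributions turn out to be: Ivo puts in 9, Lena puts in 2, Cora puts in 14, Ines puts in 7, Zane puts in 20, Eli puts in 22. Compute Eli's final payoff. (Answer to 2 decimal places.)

Total contributed: 9 + 2 + 14 + 7 + 20 + 22 = 74.
Each receives 0.73 × 74 = 54.02 from the shared-resources pool.
Eli keeps 32 − 22 = 10, so Eli's payoff is 10 + 54.02 = 64.02.

64.02 hours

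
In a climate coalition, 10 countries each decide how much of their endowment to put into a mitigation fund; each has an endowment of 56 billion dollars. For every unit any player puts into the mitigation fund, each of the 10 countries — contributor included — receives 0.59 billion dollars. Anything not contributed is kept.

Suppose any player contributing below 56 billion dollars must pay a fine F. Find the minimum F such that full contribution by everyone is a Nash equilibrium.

Given the others contribute fully, the best deviation is to contribute 0 (any partial contribution still incurs the fine and gives up units whose private return 0.59 is below 1).
Deviating from 56 to 0 saves 56 billion dollars but forfeits the deviator's share of the drop in the mitigation fund: 0.59 × 56 = 33.04.
So the deviation gain is 56 − 33.04 = 22.96, and the fine must be at least 22.96 billion dollars to wipe it out.

22.96 billion dollars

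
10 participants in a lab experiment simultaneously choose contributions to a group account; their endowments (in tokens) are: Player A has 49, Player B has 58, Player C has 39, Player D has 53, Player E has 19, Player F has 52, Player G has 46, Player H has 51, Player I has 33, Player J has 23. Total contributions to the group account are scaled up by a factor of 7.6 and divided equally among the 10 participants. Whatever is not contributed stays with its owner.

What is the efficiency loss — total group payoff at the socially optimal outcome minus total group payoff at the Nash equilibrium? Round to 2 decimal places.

The private return per contributed unit is 7.6/10 = 0.7600 < 1 for every player regardless of endowment, so the Nash equilibrium is zero contribution and the group total is Σ E_j = 49 + 58 + 39 + 53 + 19 + 52 + 46 + 51 + 33 + 23 = 423.
Each contributed unit returns 7.600 to the group, so the social optimum is full contribution by everyone: group total = 7.600 × 423 = 3214.80.
Efficiency loss = (7.600 − 1) × 423 = 2791.80.

2791.80 tokens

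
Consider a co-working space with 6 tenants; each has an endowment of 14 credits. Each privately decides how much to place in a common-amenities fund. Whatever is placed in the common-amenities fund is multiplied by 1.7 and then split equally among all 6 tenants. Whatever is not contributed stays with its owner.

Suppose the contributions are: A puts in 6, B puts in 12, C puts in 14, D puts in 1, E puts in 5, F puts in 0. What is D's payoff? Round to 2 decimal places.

23.77 credits

Total contributed: 6 + 12 + 14 + 1 + 5 + 0 = 38.
Each receives 1.7 × 38 / 6 = 10.77 from the common-amenities fund.
D keeps 14 − 1 = 13, so D's payoff is 13 + 10.77 = 23.77.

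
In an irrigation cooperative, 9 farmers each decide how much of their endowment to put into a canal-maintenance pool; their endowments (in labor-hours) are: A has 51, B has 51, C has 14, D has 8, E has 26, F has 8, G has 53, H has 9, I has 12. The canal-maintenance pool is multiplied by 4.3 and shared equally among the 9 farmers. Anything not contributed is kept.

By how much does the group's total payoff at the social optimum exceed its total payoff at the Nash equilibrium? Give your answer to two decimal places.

The private return per contributed unit is 4.3/9 = 0.4778 < 1 for every player regardless of endowment, so the Nash equilibrium is zero contribution and the group total is Σ E_j = 51 + 51 + 14 + 8 + 26 + 8 + 53 + 9 + 12 = 232.
Each contributed unit returns 4.300 to the group, so the social optimum is full contribution by everyone: group total = 4.300 × 232 = 997.60.
Efficiency loss = (4.300 − 1) × 232 = 765.60.

765.60 labor-hours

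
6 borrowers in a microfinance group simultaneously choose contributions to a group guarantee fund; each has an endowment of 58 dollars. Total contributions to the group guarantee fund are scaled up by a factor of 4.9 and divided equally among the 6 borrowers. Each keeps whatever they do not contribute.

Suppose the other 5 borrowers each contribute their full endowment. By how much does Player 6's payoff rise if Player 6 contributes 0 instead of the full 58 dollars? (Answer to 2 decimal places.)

10.63 dollars

Switching from a contribution of 58 to 0 lets Player 6 keep an extra 58 dollars, but lowers the group guarantee fund by 58, which costs Player 6 their own share of that drop: 4.9/6 × 58 = 47.37.
Net gain = 58 − 47.37 = 10.63. The private return per contributed unit (0.8167) is below 1, so free-riding is indeed the best response regardless of what the others do.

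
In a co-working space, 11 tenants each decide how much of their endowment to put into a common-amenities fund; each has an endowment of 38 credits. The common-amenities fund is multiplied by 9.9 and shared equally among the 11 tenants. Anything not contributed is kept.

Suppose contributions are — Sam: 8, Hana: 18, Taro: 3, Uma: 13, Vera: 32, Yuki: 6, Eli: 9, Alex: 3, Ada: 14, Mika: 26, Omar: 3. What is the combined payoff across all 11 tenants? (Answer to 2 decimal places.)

1619.50 credits

Total contributed: 8 + 18 + 3 + 13 + 32 + 6 + 9 + 3 + 14 + 26 + 3 = 135; total kept: 11 × 38 − 135 = 283.
The common-amenities fund pays out 9.9 × 135 = 1336.50 in aggregate.
Group total = 283 + 1336.50 = 1619.50.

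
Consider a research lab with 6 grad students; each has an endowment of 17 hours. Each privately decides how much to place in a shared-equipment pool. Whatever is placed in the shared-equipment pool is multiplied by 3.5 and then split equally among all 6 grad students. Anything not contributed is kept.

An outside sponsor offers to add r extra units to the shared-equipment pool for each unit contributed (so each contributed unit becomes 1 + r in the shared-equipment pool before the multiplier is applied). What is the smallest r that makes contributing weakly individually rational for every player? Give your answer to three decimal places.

With matching at rate r, one contributed unit becomes (1 + r) in the shared-equipment pool and returns 3.5 × (1 + r) / 6 to the contributor.
Setting this equal to 1: 1 + r = 6/3.5 = 1.7143.
So the minimum matching rate is r = 1.7143 − 1 = 0.714.

0.714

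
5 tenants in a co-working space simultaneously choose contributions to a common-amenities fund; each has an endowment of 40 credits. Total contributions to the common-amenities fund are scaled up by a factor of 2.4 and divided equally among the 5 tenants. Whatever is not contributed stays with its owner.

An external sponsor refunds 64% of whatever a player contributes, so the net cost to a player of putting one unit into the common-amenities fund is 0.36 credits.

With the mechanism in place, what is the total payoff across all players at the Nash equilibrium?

608.00 credits

The effective private return per unit is now (2.4/5) / 0.36 = 1.3333 > 1, so every player's dominant strategy flips to full contribution.
At the Nash equilibrium everyone contributes 40. Group total payoff = 5 × (40 × 0.64 + 2.4 × 40) = 608.00.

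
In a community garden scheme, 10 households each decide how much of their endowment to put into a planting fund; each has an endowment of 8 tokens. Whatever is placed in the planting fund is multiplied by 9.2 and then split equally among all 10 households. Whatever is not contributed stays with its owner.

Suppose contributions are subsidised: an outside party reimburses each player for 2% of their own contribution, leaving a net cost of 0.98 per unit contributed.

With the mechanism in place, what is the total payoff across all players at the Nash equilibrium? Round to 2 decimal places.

80.00 tokens

Even with the mechanism, each unit contributed returns only (9.2/10) / 0.98 = 0.9388 per unit of net cost, so contributing nothing is still dominant.
At the Nash equilibrium no one contributes; group total payoff = 10 × 8 = 80.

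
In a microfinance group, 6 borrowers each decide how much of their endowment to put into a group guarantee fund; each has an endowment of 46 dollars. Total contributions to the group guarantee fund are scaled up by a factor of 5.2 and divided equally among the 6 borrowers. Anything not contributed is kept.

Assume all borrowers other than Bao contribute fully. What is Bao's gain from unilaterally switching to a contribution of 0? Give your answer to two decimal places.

6.13 dollars

Switching from a contribution of 46 to 0 lets Bao keep an extra 46 dollars, but lowers the group guarantee fund by 46, which costs Bao their own share of that drop: 5.2/6 × 46 = 39.87.
Net gain = 46 − 39.87 = 6.13. The private return per contributed unit (0.8667) is below 1, so free-riding is indeed the best response regardless of what the others do.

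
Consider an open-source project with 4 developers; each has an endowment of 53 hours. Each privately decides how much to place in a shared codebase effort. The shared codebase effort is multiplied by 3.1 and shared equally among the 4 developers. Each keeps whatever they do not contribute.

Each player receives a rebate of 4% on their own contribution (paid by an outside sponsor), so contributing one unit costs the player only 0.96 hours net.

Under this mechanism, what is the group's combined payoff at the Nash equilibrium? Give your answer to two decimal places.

The effective private return is (3.1/4) / 0.96 = 0.8073, which is still under 1, so the mechanism doesn't change anyone's dominant strategy: zero contribution.
At the Nash equilibrium no one contributes; group total payoff = 4 × 53 = 212.

212.00 hours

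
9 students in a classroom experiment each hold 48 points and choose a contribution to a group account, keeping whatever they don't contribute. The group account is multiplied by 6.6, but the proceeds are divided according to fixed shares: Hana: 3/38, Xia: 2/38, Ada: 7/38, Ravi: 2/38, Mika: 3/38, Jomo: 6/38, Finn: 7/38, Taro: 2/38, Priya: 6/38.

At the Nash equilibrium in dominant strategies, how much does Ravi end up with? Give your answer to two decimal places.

Player j's private return per contributed unit is 6.6 × (j's share). Contributing is weakly dominant for j when that share is at least 1/6.6 = 0.1515, and contributing 0 is dominant otherwise.
The shares above 0.1515 belong to Ada, Jomo, Finn and Priya, contributing 48 each; the remaining 5 contribute 0. Total contributed: 192.
Ravi keeps 48 and receives 6.6 × 192 × 2/38 = 66.69 from the group account, for a payoff of 114.69.

114.69 points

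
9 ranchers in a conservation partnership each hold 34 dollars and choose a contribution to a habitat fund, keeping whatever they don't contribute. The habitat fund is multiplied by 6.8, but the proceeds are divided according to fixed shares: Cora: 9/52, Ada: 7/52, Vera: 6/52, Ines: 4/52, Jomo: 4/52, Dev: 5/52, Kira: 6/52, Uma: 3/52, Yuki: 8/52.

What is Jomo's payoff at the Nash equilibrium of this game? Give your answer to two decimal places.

69.57 dollars

A player with share s gets back 6.8·s per unit contributed, so full contribution is dominant for anyone with s > 1/6.8 = 0.1471 and zero contribution is dominant for anyone below.
The shares above 0.1471 belong to Cora and Yuki, contributing 34 each; the remaining 7 contribute 0. Total contributed: 68.
Jomo keeps 34 and receives 6.8 × 68 × 4/52 = 35.57 from the habitat fund, for a payoff of 69.57.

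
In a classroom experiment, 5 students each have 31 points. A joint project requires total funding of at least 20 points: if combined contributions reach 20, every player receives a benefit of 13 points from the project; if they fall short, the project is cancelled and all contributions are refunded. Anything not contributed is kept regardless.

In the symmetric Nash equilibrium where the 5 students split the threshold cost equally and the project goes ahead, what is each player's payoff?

40 points

Equal share of the threshold: 20/5 = 4.
At this profile no one gains by cutting their contribution: any cut drops the total below 20, the project is cancelled, contributions are refunded, and the deviator ends with 31, which is less than 31 − 4 + 13 = 40. Contributing more than 4 just wastes the excess. So contributing exactly 4 is a best response.
Each player's payoff: 31 − 4 + 13 = 40.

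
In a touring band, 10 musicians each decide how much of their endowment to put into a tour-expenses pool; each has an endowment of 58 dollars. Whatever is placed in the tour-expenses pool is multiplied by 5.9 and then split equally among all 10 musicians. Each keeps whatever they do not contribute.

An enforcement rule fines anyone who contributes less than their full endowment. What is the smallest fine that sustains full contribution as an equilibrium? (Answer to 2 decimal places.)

Given the others contribute fully, the best deviation is to contribute 0 (any partial contribution still incurs the fine and gives up units whose private return 0.5900 is below 1).
Deviating from 58 to 0 saves 58 dollars but forfeits the deviator's share of the drop in the tour-expenses pool: 5.9/10 × 58 = 34.22.
So the deviation gain is 58 − 34.22 = 23.78, and the fine must be at least 23.78 dollars to wipe it out.

23.78 dollars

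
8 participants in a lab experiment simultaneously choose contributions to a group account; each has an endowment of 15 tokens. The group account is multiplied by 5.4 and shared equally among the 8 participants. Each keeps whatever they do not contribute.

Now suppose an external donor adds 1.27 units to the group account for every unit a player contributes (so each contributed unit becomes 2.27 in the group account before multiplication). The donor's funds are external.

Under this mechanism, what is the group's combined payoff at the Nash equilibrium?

1470.96 tokens

With the mechanism, a contributed unit returns 5.4 × 2.27 / 8 = 1.5323 per unit of net cost to the contributor — now above 1 — so contributing fully is weakly dominant for every player.
So the Nash equilibrium is full contribution by all 8; the group earns 5.4 × 2.27 × 120 = 1470.96.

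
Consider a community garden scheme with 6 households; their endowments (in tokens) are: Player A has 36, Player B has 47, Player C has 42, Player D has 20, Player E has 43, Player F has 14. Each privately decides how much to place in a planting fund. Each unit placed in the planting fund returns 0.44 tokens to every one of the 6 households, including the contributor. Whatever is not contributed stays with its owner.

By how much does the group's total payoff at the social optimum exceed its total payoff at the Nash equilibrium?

The private return per contributed unit is 0.44 < 1 for everyone, so the Nash equilibrium is zero contribution and the group total is Σ E_j = 36 + 47 + 42 + 20 + 43 + 14 = 202.
Each contributed unit returns 2.640 to the group, so the social optimum is full contribution by everyone: group total = 2.640 × 202 = 533.28.
Efficiency loss = (2.640 − 1) × 202 = 331.28.

331.28 tokens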